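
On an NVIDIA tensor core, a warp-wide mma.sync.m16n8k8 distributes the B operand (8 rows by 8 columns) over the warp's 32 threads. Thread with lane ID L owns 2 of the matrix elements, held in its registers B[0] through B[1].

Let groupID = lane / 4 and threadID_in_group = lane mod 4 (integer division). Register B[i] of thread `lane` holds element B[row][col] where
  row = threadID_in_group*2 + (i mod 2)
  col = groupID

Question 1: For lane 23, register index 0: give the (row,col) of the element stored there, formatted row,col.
23: gr=5,th=3
[0] (3*2+0,5) = (6,5)

6,5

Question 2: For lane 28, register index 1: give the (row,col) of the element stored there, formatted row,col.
lane 28=>28/4=7, 28 mod 4=0
i=1  r:2·0+1=>1  c:7

1,7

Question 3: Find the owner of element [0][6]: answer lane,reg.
c: 6->gid=6  r: 0->tid=0,i&1=0
L=6*4+0=24  i=0=0

24,0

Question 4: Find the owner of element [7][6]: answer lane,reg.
27,1

c=6→G=6  r=7→T=3,p=1
L=6*4+3=27  i=1=1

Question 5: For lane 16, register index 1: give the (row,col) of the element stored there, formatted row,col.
1,4

L=16=>grp=16>>2=4, tig=16&3=0
[1]=>row 0·2+1=1  col grp=4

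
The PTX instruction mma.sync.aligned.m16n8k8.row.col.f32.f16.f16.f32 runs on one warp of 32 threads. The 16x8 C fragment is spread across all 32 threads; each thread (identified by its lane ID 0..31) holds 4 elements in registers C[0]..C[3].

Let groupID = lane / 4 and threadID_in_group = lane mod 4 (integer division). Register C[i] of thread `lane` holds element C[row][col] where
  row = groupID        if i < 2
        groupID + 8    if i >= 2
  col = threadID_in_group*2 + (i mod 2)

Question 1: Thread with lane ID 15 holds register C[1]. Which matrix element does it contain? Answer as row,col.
3,7

lane 15=>15/4=3, 15 mod 4=3
i=1  r:3+0=>3  c:2·3+1=>7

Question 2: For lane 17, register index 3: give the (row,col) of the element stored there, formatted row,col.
12,3

lane 17->17/4=4, 17 mod 4=1
i=3  r:4+8->12  c:2·1+1->3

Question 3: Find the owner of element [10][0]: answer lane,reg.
r: 10->gid=2,r8=1  c: 0->tid=0,i&1=0
L=2*4+0=8  i=1*2+0=2

8,2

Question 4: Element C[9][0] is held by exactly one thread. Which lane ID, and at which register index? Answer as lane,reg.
4,2

r=9->g=1,rb=1  c=0->t=0,b0=0
L=1*4+0=4  i=1*2+0=2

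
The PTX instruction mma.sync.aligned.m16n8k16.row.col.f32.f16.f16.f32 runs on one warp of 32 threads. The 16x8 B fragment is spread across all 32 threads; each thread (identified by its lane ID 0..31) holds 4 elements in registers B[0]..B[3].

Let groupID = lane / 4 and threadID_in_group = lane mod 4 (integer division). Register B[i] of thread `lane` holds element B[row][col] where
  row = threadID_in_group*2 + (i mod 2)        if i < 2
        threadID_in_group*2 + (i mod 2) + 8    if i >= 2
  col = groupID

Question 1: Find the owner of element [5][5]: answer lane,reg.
c=5->g=5  r=5->rb=0,t=2,b0=1
L=5*4+2=22  i=0*2+1=1

22,1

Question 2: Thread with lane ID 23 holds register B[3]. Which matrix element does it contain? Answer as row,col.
23: g=5,t=3
[3] (3*2+1+8,5) = (15,5)

15,5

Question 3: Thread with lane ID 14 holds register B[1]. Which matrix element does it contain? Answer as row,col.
L=14=>grp=14>>2=3, tig=14&3=2
[1]=>row 2·2+1+0=5  col grp=3

5,3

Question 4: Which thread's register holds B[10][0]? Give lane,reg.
c:0=>grp=0  r:10=>rB=1,tig=1,lo=0
L=0*4+1=1  i=1*2+0=2

1,2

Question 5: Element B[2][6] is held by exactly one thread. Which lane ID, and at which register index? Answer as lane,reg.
25,0

c=6⇒gr=6  r=2⇒Rb=0,th=1,odd=0
L=6*4+1=25  i=0*2+0=0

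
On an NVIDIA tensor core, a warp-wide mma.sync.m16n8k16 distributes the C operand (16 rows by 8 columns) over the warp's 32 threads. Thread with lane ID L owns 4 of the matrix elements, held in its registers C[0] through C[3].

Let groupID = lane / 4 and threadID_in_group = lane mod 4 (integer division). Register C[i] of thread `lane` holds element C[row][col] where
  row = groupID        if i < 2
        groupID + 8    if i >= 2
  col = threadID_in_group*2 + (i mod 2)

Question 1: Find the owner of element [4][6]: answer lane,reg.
19,0

r=4→G=4,rhi=0  c=6→T=3,p=0
L=4*4+3=19  i=0*2+0=0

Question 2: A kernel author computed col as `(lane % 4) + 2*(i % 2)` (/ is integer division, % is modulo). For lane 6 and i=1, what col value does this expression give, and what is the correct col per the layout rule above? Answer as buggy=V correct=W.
`(lane % 4) + 2*(i % 2)`[6,1]⇒4
lane 6⇒6/4=1, 6 mod 4=2
i=1  r:1+0⇒1  c:2·2+1⇒5
col: 4 vs 5

buggy=4 correct=5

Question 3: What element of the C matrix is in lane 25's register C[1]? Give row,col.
6,3

lane 25⇒25/4=6, 25 mod 4=1
i=1  r:6+0⇒6  c:2·1+1⇒3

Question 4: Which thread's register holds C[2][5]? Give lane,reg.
r=2→G=2,rhi=0  c=5→T=2,p=1
L=2*4+2=10  i=0*2+1=1

10,1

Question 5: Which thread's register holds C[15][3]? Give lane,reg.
r: 15->gid=7,r8=1  c: 3->tid=1,i&1=1
L=7*4+1=29  i=1*2+1=3

29,3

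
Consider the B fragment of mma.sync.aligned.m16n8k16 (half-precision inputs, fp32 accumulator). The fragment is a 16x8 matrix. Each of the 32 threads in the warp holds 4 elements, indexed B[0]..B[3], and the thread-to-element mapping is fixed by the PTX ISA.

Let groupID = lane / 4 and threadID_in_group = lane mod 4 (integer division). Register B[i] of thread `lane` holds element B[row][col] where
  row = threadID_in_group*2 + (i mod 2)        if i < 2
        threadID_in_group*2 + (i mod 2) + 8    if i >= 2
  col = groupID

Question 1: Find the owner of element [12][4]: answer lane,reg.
18,2

c=4->g=4  r=12->rb=1,t=2,b0=0
L=4*4+2=18  i=1*2+0=2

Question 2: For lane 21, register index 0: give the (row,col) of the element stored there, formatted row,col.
2,5

lane 21=>21/4=5, 21 mod 4=1
i=0  r:2·1+0+0=>2  c:5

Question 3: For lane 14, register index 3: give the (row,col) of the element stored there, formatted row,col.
L=14⇒gr=14>>2=3, th=14&3=2
[3]⇒row 2·2+1+8=13  col gr=3

13,3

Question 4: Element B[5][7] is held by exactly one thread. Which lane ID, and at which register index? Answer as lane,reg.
30,1

c=7->g=7  r=5->rb=0,t=2,b0=1
L=7*4+2=30  i=0*2+1=1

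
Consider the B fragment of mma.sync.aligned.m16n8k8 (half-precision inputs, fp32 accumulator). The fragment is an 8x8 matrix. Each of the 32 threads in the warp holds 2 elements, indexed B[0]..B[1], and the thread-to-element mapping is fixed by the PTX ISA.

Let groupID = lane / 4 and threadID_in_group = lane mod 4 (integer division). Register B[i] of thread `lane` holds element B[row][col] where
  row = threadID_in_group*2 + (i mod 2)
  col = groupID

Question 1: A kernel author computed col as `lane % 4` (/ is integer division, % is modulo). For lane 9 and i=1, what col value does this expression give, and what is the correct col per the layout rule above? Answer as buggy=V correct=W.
buggy=1 correct=2

`lane % 4`[9,1]->1
lane 9: gid=2 (9/4), tid=1 (9%4)
i=1: r=1*2+1=3, c=gid=2
col: 1 vs 2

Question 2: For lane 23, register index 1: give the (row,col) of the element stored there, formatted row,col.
7,5

lane 23→23/4=5, 23 mod 4=3
i=1  r:2·3+1→7  c:5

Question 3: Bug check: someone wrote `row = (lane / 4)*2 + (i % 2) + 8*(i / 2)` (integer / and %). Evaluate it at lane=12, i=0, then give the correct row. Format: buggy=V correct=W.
buggy=6 correct=0

`(lane / 4)*2 + (i % 2) + 8*(i / 2)`[12,0]->6
lane 12: g=3 (12/4), t=0 (12%4)
i=0: r=0*2+0=0, c=g=3
row: 6 vs 0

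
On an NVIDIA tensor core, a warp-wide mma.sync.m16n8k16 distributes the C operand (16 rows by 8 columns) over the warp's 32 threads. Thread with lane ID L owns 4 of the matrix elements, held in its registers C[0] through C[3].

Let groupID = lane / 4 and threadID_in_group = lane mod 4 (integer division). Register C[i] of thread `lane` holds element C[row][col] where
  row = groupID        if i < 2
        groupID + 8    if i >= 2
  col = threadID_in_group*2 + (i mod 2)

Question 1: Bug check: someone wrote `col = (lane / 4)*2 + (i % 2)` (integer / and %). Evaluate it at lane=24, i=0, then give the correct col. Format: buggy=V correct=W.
`(lane / 4)*2 + (i % 2)`[24,0]->12
L=24->g=24>>2=6, t=24&3=0
[0]->row 6+0=6  col 0·2+0=0
col: 12 vs 0

buggy=12 correct=0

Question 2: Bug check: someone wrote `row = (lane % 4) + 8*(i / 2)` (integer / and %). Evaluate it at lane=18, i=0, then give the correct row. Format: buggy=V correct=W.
`(lane % 4) + 8*(i / 2)`[18,0]⇒2
lane 18: gr=4 (18/4), th=2 (18%4)
i=0: r=4+0=4, c=2*2+0=4
row: 2 vs 4

buggy=2 correct=4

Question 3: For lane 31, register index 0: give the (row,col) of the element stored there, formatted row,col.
7,6

L=31=>grp=31>>2=7, tig=31&3=3
[0]=>row 7+0=7  col 3·2+0=6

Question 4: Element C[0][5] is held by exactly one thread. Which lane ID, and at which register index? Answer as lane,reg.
r=0->g=0,rb=0  c=5->t=2,b0=1
L=0*4+2=2  i=0*2+1=1

2,1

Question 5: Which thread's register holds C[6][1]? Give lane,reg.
24,1

r=6→G=6,rhi=0  c=1→T=0,p=1
L=6*4+0=24  i=0*2+1=1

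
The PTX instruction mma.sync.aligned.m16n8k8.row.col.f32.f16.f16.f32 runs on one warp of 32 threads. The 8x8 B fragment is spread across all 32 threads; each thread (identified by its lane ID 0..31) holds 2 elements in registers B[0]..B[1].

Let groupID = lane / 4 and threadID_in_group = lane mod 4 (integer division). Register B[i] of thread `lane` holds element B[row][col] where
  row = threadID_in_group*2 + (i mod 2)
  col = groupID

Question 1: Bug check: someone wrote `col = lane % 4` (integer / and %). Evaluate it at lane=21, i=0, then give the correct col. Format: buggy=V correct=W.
`lane % 4`[21,0]->1
lane 21->21/4=5, 21 mod 4=1
i=0  r:2·1+0->2  c:5
col: 1 vs 5

buggy=1 correct=5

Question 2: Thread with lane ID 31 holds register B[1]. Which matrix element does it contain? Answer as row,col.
lane 31->31/4=7, 31 mod 4=3
i=1  r:2·3+1->7  c:7

7,7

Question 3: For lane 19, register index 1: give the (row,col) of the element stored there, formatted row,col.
19: grp=4,tig=3
[1] (3*2+1,4) = (7,4)

7,4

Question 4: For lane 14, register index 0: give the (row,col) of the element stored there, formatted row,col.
4,3

14: gr=3,th=2
[0] (2*2+0,3) = (4,3)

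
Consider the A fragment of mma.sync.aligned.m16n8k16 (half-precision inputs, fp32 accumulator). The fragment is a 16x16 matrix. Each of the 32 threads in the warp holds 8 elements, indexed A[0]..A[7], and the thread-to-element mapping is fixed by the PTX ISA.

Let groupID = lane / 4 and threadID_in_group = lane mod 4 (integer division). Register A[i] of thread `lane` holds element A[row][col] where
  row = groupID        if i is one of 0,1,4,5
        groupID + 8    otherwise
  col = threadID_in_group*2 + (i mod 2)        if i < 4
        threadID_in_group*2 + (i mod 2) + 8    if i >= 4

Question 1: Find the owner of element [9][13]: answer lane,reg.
r=9→G=1,rhi=1  c=13→chi=1,T=2,p=1
L=1*4+2=6  i=1*4+1*2+1=7

6,7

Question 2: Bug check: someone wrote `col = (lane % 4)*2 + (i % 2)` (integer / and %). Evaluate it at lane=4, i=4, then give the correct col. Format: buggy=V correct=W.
buggy=0 correct=8

`(lane % 4)*2 + (i % 2)`[4,4]->0
4: g=1,t=0
[4] (1+0,0*2+0+8) = (1,8)
col: 0 vs 8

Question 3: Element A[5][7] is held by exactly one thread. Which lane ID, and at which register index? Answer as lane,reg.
r:5=>grp=5,rB=0  c:7=>cB=0,tig=3,lo=1
L=5*4+3=23  i=0*4+0*2+1=1

23,1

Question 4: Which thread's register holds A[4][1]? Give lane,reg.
16,1

r: 4->gid=4,r8=0  c: 1->c8=0,tid=0,i&1=1
L=4*4+0=16  i=0*4+0*2+1=1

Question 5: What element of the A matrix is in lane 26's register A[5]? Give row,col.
6,13

26: gid=6,tid=2
[5] (6+0,2*2+1+8) = (6,13)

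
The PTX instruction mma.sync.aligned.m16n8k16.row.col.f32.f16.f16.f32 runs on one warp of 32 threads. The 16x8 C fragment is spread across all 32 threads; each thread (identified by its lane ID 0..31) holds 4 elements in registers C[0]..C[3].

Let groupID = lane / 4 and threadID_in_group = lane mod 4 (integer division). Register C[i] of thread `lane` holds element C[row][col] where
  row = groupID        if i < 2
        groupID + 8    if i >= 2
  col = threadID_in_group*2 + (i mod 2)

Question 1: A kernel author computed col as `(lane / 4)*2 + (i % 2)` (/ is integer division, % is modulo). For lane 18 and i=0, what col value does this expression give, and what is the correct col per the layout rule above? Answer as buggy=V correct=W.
buggy=8 correct=4

`(lane / 4)*2 + (i % 2)`[18,0]->8
lane 18: g=4 (18/4), t=2 (18%4)
i=0: r=4+0=4, c=2*2+0=4
col: 8 vs 4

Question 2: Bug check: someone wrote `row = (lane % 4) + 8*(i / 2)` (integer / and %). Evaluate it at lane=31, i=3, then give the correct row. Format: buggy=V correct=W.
`(lane % 4) + 8*(i / 2)`[31,3]->11
31: g=7,t=3
[3] (7+8,3*2+1) = (15,7)
row: 11 vs 15

buggy=11 correct=15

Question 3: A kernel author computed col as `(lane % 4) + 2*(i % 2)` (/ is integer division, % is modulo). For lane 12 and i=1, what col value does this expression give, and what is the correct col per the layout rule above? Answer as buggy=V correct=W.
buggy=2 correct=1

`(lane % 4) + 2*(i % 2)`[12,1]->2
12: gid=3,tid=0
[1] (3+0,0*2+1) = (3,1)
col: 2 vs 1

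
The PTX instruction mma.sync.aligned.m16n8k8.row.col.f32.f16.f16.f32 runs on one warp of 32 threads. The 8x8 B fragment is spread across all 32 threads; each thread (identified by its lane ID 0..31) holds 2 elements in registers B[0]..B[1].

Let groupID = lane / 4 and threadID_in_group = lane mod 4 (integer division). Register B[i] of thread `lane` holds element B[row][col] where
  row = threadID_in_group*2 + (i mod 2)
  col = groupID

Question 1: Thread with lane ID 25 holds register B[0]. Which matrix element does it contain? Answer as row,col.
2,6

L=25=>grp=25>>2=6, tig=25&3=1
[0]=>row 1·2+0=2  col grp=6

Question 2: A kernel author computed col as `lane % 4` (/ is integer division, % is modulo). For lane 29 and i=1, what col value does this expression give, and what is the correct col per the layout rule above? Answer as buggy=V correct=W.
`lane % 4`[29,1]->1
L=29->gid=29>>2=7, tid=29&3=1
[1]->row 1·2+1=3  col gid=7
col: 1 vs 7

buggy=1 correct=7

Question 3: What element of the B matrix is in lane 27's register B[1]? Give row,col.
27: gr=6,th=3
[1] (3*2+1,6) = (7,6)

7,6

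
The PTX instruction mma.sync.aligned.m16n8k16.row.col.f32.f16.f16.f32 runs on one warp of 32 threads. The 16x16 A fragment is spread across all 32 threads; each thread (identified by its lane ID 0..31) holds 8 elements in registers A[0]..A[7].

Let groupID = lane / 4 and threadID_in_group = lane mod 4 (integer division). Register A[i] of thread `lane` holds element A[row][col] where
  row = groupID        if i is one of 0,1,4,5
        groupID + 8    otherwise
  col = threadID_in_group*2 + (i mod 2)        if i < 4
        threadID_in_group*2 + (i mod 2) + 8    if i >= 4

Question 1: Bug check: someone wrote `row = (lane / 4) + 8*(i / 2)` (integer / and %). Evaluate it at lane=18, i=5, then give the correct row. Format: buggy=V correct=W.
`(lane / 4) + 8*(i / 2)`[18,5]=>20
lane 18=>18/4=4, 18 mod 4=2
i=5  r:4+0=>4  c:2·2+1+8=>13
row: 20 vs 4

buggy=20 correct=4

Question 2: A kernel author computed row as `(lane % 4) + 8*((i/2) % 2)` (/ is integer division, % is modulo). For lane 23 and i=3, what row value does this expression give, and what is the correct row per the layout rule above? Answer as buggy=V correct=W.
`(lane % 4) + 8*((i/2) % 2)`[23,3]→11
lane 23: G=5 (23/4), T=3 (23%4)
i=3: r=5+8=13, c=3*2+1+0=7
row: 11 vs 13

buggy=11 correct=13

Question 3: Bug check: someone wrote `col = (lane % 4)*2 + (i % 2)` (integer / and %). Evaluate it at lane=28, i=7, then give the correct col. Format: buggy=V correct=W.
`(lane % 4)*2 + (i % 2)`[28,7]→1
L=28→G=28>>2=7, T=28&3=0
[7]→row 7+8=15  col 0·2+1+8=9
col: 1 vs 9

buggy=1 correct=9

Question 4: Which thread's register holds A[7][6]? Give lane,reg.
r:7=>grp=7,rB=0  c:6=>cB=0,tig=3,lo=0
L=7*4+3=31  i=0*4+0*2+0=0

31,0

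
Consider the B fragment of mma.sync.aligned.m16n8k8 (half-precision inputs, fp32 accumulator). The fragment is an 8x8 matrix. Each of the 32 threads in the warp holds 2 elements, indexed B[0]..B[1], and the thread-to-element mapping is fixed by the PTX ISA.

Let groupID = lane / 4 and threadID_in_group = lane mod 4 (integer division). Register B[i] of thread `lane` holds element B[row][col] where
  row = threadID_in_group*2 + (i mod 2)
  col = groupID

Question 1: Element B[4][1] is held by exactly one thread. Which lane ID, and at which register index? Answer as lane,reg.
c=1->g=1  r=4->t=2,b0=0
L=1*4+2=6  i=0=0

6,0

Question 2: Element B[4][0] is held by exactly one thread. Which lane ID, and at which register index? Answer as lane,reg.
c:0=>grp=0  r:4=>tig=2,lo=0
L=0*4+2=2  i=0=0

2,0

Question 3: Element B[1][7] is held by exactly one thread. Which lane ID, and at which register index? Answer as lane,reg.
28,1

c:7=>grp=7  r:1=>tig=0,lo=1
L=7*4+0=28  i=1=1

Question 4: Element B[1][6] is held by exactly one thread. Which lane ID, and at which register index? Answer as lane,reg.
c: 6->gid=6  r: 1->tid=0,i&1=1
L=6*4+0=24  i=1=1

24,1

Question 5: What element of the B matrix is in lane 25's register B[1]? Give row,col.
L=25⇒gr=25>>2=6, th=25&3=1
[1]⇒row 1·2+1=3  col gr=6

3,6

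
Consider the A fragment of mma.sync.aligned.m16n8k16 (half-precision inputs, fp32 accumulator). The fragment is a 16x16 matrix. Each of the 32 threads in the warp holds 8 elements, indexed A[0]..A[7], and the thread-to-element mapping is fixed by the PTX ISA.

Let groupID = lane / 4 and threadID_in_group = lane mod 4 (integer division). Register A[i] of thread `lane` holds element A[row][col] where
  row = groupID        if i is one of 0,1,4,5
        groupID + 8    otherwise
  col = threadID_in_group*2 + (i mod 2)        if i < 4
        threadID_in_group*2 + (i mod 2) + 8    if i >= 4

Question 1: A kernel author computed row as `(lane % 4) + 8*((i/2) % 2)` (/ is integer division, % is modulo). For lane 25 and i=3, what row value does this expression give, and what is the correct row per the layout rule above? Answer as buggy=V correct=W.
buggy=9 correct=14

`(lane % 4) + 8*((i/2) % 2)`[25,3]⇒9
25: gr=6,th=1
[3] (6+8,1*2+1+0) = (14,3)
row: 9 vs 14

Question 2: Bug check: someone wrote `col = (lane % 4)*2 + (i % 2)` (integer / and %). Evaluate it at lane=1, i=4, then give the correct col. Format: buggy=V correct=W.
`(lane % 4)*2 + (i % 2)`[1,4]->2
1: g=0,t=1
[4] (0+0,1*2+0+8) = (0,10)
col: 2 vs 10

buggy=2 correct=10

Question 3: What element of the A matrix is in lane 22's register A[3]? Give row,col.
lane 22: G=5 (22/4), T=2 (22%4)
i=3: r=5+8=13, c=2*2+1+0=5

13,5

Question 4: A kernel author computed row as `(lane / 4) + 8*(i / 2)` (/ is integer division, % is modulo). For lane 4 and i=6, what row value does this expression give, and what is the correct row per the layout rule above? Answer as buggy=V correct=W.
buggy=25 correct=9

`(lane / 4) + 8*(i / 2)`[4,6]→25
lane 4→4/4=1, 4 mod 4=0
i=6  r:1+8→9  c:2·0+0+8→8
row: 25 vs 9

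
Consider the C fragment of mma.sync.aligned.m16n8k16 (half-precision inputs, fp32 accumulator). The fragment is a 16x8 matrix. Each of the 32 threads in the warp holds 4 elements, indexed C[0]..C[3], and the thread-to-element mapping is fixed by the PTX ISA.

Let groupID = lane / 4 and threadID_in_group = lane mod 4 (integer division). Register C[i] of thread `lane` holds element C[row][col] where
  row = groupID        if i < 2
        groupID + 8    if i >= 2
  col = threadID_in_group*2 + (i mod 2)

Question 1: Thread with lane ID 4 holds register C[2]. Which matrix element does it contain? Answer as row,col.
4: gid=1,tid=0
[2] (1+8,0*2+0) = (9,0)

9,0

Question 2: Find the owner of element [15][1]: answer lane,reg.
28,3

r=15->g=7,rb=1  c=1->t=0,b0=1
L=7*4+0=28  i=1*2+1=3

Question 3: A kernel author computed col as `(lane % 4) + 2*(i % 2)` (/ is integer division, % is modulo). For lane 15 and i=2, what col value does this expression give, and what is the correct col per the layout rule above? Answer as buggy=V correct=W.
buggy=3 correct=6

`(lane % 4) + 2*(i % 2)`[15,2]->3
15: g=3,t=3
[2] (3+8,3*2+0) = (11,6)
col: 3 vs 6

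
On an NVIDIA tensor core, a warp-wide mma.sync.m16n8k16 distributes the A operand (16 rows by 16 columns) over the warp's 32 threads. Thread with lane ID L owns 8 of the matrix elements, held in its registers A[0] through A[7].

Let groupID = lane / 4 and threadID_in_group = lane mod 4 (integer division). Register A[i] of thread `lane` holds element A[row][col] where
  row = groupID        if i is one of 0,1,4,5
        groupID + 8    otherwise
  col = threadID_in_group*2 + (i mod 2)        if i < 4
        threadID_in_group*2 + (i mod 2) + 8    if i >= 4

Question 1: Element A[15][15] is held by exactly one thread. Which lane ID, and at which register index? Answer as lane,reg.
r=15→G=7,rhi=1  c=15→chi=1,T=3,p=1
L=7*4+3=31  i=1*4+1*2+1=7

31,7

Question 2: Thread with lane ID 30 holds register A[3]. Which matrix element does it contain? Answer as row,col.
lane 30: grp=7 (30/4), tig=2 (30%4)
i=3: r=7+8=15, c=2*2+1+0=5

15,5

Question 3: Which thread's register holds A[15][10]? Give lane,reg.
29,6

r: 15->gid=7,r8=1  c: 10->c8=1,tid=1,i&1=0
L=7*4+1=29  i=1*4+1*2+0=6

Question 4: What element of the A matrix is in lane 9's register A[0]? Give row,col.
9: G=2,T=1
[0] (2+0,1*2+0+0) = (2,2)

2,2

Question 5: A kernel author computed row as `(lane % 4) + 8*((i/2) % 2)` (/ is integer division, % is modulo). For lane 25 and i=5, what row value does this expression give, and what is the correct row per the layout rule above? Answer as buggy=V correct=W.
buggy=1 correct=6

`(lane % 4) + 8*((i/2) % 2)`[25,5]->1
lane 25: g=6 (25/4), t=1 (25%4)
i=5: r=6+0=6, c=1*2+1+8=11
row: 1 vs 6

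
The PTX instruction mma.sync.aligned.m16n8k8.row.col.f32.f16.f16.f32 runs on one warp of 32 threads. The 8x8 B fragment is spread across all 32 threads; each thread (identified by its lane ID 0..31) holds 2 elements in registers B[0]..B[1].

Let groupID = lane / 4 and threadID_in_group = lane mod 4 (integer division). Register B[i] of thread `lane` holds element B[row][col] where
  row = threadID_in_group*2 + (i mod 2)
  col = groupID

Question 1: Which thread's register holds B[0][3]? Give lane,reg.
c=3⇒gr=3  r=0⇒th=0,odd=0
L=3*4+0=12  i=0=0

12,0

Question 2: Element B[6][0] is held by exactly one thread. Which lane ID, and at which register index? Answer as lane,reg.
c:0=>grp=0  r:6=>tig=3,lo=0
L=0*4+3=3  i=0=0

3,0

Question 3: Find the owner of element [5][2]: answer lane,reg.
10,1

c=2->g=2  r=5->t=2,b0=1
L=2*4+2=10  i=1=1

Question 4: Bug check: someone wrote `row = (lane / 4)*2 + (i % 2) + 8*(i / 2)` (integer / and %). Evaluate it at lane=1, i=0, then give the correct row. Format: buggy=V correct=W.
`(lane / 4)*2 + (i % 2) + 8*(i / 2)`[1,0]->0
L=1->gid=1>>2=0, tid=1&3=1
[0]->row 1·2+0=2  col gid=0
row: 0 vs 2

buggy=0 correct=2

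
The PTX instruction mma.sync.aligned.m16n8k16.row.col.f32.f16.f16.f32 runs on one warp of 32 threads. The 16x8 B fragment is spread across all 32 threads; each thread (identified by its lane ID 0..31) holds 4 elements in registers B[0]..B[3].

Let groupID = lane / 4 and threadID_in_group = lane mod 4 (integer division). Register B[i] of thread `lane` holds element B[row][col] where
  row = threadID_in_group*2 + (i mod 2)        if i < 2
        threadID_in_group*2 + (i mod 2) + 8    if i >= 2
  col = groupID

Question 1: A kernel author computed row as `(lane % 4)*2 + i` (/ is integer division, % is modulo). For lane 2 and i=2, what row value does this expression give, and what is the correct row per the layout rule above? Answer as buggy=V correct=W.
`(lane % 4)*2 + i`[2,2]->6
lane 2: gid=0 (2/4), tid=2 (2%4)
i=2: r=2*2+0+8=12, c=gid=0
row: 6 vs 12

buggy=6 correct=12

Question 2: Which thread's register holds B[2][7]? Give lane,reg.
c=7⇒gr=7  r=2⇒Rb=0,th=1,odd=0
L=7*4+1=29  i=0*2+0=0

29,0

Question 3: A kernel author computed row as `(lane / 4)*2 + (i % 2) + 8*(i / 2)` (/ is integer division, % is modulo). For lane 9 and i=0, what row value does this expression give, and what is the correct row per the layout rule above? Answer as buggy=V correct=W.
`(lane / 4)*2 + (i % 2) + 8*(i / 2)`[9,0]→4
lane 9: G=2 (9/4), T=1 (9%4)
i=0: r=1*2+0+0=2, c=G=2
row: 4 vs 2

buggy=4 correct=2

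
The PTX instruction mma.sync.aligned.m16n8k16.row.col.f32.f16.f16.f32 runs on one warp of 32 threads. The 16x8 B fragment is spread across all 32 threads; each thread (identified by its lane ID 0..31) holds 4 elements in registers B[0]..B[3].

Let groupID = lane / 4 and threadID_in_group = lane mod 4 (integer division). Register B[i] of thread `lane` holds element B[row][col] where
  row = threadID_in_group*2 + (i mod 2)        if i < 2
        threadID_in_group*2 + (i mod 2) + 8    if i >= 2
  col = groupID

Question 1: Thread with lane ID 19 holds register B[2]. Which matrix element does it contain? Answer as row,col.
lane 19: g=4 (19/4), t=3 (19%4)
i=2: r=3*2+0+8=14, c=g=4

14,4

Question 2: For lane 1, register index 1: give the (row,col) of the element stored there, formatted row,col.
lane 1: gid=0 (1/4), tid=1 (1%4)
i=1: r=1*2+1+0=3, c=gid=0

3,0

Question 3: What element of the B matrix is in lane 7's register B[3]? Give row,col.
lane 7->7/4=1, 7 mod 4=3
i=3  r:2·3+1+8->15  c:1

15,1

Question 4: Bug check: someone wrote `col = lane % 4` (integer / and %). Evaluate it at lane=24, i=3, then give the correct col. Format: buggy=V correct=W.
`lane % 4`[24,3]->0
24: gid=6,tid=0
[3] (0*2+1+8,6) = (9,6)
col: 0 vs 6

buggy=0 correct=6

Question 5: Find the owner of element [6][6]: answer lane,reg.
c=6→G=6  r=6→rhi=0,T=3,p=0
L=6*4+3=27  i=0*2+0=0

27,0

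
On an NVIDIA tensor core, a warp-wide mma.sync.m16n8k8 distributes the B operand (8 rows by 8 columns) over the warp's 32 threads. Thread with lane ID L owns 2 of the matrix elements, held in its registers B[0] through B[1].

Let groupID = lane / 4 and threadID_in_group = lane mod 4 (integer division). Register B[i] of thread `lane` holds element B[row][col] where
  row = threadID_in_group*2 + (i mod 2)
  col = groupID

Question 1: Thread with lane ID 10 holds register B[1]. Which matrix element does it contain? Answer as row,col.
L=10=>grp=10>>2=2, tig=10&3=2
[1]=>row 2·2+1=5  col grp=2

5,2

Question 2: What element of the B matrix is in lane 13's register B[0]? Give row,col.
2,3

L=13⇒gr=13>>2=3, th=13&3=1
[0]⇒row 1·2+0=2  col gr=3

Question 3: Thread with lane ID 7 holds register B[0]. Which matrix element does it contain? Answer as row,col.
lane 7: g=1 (7/4), t=3 (7%4)
i=0: r=3*2+0=6, c=g=1

6,1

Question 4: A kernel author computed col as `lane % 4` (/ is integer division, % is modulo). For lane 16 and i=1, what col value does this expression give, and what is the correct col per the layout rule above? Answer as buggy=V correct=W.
buggy=0 correct=4

`lane % 4`[16,1]->0
lane 16->16/4=4, 16 mod 4=0
i=1  r:2·0+1->1  c:4
col: 0 vs 4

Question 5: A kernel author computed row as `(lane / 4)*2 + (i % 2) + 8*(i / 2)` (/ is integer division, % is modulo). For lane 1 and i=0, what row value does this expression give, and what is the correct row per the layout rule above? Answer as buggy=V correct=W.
`(lane / 4)*2 + (i % 2) + 8*(i / 2)`[1,0]⇒0
1: gr=0,th=1
[0] (1*2+0,0) = (2,0)
row: 0 vs 2

buggy=0 correct=2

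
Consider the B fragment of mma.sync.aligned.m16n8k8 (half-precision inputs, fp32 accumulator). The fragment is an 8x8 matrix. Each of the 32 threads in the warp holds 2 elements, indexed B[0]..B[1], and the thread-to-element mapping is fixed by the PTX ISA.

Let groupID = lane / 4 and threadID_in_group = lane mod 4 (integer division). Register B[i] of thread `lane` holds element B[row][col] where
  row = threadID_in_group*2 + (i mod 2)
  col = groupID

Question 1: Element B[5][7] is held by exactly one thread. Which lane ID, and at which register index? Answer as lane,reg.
30,1

c=7⇒gr=7  r=5⇒th=2,odd=1
L=7*4+2=30  i=1=1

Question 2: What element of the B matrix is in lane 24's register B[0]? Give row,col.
0,6

lane 24: gr=6 (24/4), th=0 (24%4)
i=0: r=0*2+0=0, c=gr=6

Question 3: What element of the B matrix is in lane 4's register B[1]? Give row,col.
lane 4: gr=1 (4/4), th=0 (4%4)
i=1: r=0*2+1=1, c=gr=1

1,1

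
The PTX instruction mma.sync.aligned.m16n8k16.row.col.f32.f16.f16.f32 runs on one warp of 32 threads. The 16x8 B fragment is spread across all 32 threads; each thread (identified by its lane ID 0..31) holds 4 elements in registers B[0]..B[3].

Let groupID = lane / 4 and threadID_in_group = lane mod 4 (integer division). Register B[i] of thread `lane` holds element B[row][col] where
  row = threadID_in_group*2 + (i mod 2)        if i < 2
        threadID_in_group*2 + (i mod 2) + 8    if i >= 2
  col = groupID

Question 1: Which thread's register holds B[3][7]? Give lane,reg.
29,1

c=7→G=7  r=3→rhi=0,T=1,p=1
L=7*4+1=29  i=0*2+1=1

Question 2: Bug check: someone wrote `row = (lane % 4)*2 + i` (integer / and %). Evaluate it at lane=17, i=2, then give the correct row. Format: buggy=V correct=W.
`(lane % 4)*2 + i`[17,2]→4
lane 17→17/4=4, 17 mod 4=1
i=2  r:2·1+0+8→10  c:4
row: 4 vs 10

buggy=4 correct=10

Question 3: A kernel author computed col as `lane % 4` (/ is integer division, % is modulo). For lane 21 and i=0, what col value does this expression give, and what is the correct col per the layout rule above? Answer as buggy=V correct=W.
buggy=1 correct=5

`lane % 4`[21,0]⇒1
21: gr=5,th=1
[0] (1*2+0+0,5) = (2,5)
col: 1 vs 5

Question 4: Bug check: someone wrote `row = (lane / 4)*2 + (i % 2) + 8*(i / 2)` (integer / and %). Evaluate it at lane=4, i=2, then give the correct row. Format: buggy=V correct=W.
buggy=10 correct=8

`(lane / 4)*2 + (i % 2) + 8*(i / 2)`[4,2]⇒10
L=4⇒gr=4>>2=1, th=4&3=0
[2]⇒row 0·2+0+8=8  col gr=1
row: 10 vs 8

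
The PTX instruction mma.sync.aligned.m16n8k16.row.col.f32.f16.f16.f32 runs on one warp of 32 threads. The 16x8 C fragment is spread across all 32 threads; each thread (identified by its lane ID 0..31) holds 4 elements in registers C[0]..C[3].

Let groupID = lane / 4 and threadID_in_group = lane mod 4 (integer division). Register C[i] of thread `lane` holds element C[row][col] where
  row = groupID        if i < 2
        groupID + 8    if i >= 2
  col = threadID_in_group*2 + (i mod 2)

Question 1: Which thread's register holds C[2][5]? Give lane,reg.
r=2→G=2,rhi=0  c=5→T=2,p=1
L=2*4+2=10  i=0*2+1=1

10,1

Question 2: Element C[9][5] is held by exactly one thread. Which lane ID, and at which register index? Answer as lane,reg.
6,3

r:9=>grp=1,rB=1  c:5=>tig=2,lo=1
L=1*4+2=6  i=1*2+1=3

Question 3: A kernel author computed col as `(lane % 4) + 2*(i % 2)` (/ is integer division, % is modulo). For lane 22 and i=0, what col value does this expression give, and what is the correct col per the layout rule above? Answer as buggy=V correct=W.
buggy=2 correct=4

`(lane % 4) + 2*(i % 2)`[22,0]=>2
L=22=>grp=22>>2=5, tig=22&3=2
[0]=>row 5+0=5  col 2·2+0=4
col: 2 vs 4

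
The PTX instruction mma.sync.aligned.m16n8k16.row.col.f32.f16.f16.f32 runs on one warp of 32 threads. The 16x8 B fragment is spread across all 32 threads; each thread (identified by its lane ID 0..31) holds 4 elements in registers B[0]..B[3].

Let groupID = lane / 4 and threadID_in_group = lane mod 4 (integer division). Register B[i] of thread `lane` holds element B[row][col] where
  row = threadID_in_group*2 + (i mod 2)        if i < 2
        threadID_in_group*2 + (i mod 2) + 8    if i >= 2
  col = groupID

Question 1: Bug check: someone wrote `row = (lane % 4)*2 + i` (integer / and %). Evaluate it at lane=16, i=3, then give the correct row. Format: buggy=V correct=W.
`(lane % 4)*2 + i`[16,3]⇒3
lane 16: gr=4 (16/4), th=0 (16%4)
i=3: r=0*2+1+8=9, c=gr=4
row: 3 vs 9

buggy=3 correct=9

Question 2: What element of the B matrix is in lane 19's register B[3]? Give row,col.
15,4

lane 19: G=4 (19/4), T=3 (19%4)
i=3: r=3*2+1+8=15, c=G=4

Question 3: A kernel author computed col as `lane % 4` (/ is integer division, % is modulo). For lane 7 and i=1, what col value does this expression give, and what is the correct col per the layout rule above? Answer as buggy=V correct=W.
buggy=3 correct=1

`lane % 4`[7,1]⇒3
lane 7: gr=1 (7/4), th=3 (7%4)
i=1: r=3*2+1+0=7, c=gr=1
col: 3 vs 1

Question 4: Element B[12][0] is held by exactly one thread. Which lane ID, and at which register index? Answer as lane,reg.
2,2

c=0→G=0  r=12→rhi=1,T=2,p=0
L=0*4+2=2  i=1*2+0=2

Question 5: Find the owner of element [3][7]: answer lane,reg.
c=7->g=7  r=3->rb=0,t=1,b0=1
L=7*4+1=29  i=0*2+1=1

29,1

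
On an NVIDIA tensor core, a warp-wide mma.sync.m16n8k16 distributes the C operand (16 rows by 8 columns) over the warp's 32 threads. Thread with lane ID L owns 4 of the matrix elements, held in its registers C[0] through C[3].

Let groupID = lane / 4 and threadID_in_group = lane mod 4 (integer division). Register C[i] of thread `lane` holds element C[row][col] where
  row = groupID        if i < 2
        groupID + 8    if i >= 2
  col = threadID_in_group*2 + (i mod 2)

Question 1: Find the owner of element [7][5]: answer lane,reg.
30,1

r=7→G=7,rhi=0  c=5→T=2,p=1
L=7*4+2=30  i=0*2+1=1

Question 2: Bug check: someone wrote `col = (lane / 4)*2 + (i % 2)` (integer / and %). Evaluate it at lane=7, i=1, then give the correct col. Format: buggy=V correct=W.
`(lane / 4)*2 + (i % 2)`[7,1]->3
lane 7: g=1 (7/4), t=3 (7%4)
i=1: r=1+0=1, c=3*2+1=7
col: 3 vs 7

buggy=3 correct=7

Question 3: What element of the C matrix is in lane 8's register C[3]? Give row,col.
lane 8->8/4=2, 8 mod 4=0
i=3  r:2+8->10  c:2·0+1->1

10,1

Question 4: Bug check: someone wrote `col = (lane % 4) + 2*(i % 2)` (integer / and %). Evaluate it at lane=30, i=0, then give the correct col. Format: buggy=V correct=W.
buggy=2 correct=4

`(lane % 4) + 2*(i % 2)`[30,0]=>2
30: grp=7,tig=2
[0] (7+0,2*2+0) = (7,4)
col: 2 vs 4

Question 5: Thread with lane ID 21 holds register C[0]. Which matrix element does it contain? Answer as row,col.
L=21⇒gr=21>>2=5, th=21&3=1
[0]⇒row 5+0=5  col 1·2+0=2

5,2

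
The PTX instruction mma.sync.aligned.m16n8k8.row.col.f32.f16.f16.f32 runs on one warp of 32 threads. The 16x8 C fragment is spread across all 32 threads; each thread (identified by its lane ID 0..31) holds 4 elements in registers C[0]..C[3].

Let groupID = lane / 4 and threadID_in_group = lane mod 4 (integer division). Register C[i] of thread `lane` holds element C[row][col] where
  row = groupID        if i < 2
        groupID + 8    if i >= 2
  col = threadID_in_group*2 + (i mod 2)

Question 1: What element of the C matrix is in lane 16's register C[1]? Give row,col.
lane 16=>16/4=4, 16 mod 4=0
i=1  r:4+0=>4  c:2·0+1=>1

4,1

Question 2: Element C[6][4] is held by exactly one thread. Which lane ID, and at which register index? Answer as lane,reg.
r=6->g=6,rb=0  c=4->t=2,b0=0
L=6*4+2=26  i=0*2+0=0

26,0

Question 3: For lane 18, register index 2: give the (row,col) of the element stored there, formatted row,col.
12,4

L=18→G=18>>2=4, T=18&3=2
[2]→row 4+8=12  col 2·2+0=4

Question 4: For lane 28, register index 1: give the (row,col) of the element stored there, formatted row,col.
7,1

lane 28: G=7 (28/4), T=0 (28%4)
i=1: r=7+0=7, c=0*2+1=1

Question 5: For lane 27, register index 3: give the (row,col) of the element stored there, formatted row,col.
14,7

lane 27->27/4=6, 27 mod 4=3
i=3  r:6+8->14  c:2·3+1->7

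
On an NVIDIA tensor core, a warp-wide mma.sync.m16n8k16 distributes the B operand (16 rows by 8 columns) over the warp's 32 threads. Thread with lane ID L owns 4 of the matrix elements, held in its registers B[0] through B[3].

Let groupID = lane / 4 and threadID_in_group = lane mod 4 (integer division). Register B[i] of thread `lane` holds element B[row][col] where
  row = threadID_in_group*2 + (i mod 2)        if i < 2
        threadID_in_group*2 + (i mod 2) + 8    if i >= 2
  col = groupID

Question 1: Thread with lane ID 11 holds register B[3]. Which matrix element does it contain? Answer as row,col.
11: g=2,t=3
[3] (3*2+1+8,2) = (15,2)

15,2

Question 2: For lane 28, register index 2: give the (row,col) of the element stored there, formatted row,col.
L=28=>grp=28>>2=7, tig=28&3=0
[2]=>row 0·2+0+8=8  col grp=7

8,7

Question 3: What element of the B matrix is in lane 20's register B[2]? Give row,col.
lane 20: g=5 (20/4), t=0 (20%4)
i=2: r=0*2+0+8=8, c=g=5

8,5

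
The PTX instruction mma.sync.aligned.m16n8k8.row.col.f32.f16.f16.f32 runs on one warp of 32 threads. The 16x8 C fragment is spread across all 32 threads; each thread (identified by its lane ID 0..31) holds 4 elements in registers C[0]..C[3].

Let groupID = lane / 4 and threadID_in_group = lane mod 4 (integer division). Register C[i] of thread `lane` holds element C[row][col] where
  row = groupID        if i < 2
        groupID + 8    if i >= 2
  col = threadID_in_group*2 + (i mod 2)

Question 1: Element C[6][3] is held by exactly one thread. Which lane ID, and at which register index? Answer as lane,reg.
25,1

r=6⇒gr=6,Rb=0  c=3⇒th=1,odd=1
L=6*4+1=25  i=0*2+1=1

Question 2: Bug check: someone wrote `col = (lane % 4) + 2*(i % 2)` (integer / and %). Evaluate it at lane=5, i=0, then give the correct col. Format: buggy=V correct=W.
`(lane % 4) + 2*(i % 2)`[5,0]->1
5: gid=1,tid=1
[0] (1+0,1*2+0) = (1,2)
col: 1 vs 2

buggy=1 correct=2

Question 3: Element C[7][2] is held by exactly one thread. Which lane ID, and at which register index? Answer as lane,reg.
r: 7->gid=7,r8=0  c: 2->tid=1,i&1=0
L=7*4+1=29  i=0*2+0=0

29,0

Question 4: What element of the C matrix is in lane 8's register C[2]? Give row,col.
L=8→G=8>>2=2, T=8&3=0
[2]→row 2+8=10  col 0·2+0=0

10,0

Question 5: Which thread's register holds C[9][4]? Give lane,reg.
r=9->g=1,rb=1  c=4->t=2,b0=0
L=1*4+2=6  i=1*2+0=2

6,2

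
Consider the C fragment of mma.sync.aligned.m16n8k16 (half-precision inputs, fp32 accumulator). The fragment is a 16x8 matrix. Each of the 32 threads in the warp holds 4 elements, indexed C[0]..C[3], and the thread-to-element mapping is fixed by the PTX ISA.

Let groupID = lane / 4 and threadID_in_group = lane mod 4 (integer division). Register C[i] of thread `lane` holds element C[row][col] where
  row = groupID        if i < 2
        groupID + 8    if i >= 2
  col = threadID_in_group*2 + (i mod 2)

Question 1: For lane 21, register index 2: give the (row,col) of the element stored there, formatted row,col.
lane 21: grp=5 (21/4), tig=1 (21%4)
i=2: r=5+8=13, c=1*2+0=2

13,2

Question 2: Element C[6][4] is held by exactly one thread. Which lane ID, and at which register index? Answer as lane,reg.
r:6=>grp=6,rB=0  c:4=>tig=2,lo=0
L=6*4+2=26  i=0*2+0=0

26,0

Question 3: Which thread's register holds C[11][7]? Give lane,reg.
r=11->g=3,rb=1  c=7->t=3,b0=1
L=3*4+3=15  i=1*2+1=3

15,3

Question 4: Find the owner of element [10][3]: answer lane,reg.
9,3

r:10=>grp=2,rB=1  c:3=>tig=1,lo=1
L=2*4+1=9  i=1*2+1=3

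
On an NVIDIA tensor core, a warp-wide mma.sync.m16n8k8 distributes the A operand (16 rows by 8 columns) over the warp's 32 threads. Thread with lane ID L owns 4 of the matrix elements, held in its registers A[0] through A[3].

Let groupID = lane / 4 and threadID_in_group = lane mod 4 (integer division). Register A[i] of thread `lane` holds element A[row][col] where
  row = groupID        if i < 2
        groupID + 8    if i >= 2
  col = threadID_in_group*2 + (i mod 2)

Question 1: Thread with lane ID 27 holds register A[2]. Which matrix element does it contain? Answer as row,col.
27: gr=6,th=3
[2] (6+8,3*2+0) = (14,6)

14,6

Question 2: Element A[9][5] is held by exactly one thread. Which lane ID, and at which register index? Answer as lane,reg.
r=9⇒gr=1,Rb=1  c=5⇒th=2,odd=1
L=1*4+2=6  i=1*2+1=3

6,3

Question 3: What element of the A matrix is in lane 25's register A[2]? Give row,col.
14,2

lane 25=>25/4=6, 25 mod 4=1
i=2  r:6+8=>14  c:2·1+0=>2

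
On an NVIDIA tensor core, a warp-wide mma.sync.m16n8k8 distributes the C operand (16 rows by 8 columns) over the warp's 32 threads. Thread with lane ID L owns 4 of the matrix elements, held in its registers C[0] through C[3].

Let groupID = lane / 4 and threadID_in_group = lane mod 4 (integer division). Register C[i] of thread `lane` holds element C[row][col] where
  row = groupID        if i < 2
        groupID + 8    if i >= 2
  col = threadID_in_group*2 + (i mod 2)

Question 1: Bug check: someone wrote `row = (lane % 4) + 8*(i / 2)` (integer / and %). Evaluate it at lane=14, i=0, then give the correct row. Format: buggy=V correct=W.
buggy=2 correct=3

`(lane % 4) + 8*(i / 2)`[14,0]→2
L=14→G=14>>2=3, T=14&3=2
[0]→row 3+0=3  col 2·2+0=4
row: 2 vs 3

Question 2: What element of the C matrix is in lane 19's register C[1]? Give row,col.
4,7

L=19→G=19>>2=4, T=19&3=3
[1]→row 4+0=4  col 3·2+1=7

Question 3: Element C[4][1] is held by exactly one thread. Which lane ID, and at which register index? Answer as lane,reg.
16,1

r: 4->gid=4,r8=0  c: 1->tid=0,i&1=1
L=4*4+0=16  i=0*2+1=1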